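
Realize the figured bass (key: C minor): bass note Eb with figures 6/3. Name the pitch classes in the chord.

Eb, G, C

A third above Eb in this key is G.
A sixth above Eb in this key is C.
Together with the bass Eb, this spells C minor in first inversion.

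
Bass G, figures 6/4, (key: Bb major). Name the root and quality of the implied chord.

C minor

The figures 6/4 indicate a triad in second inversion.
In second inversion the root lies a fourth above the bass: a fourth above G in Bb major is C.
The chord tones are G, C, Eb, giving C minor.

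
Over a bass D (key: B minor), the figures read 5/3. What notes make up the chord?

D, F#, A

A third above D in this key is F#.
A fifth above D in this key is A.
Together with the bass D, this spells D major in root position.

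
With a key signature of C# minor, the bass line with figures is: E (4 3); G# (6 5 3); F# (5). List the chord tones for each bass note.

E, G#, A, C# | G#, B, D#, E | F#, A, C#

E (6/4/3): E, G#, A, C#.
G# (6/5/3): G#, B, D#, E.
F# (5/3): F#, A, C#.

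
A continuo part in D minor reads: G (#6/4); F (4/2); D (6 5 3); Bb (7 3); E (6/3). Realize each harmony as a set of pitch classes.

G (#6/4): G, C, E#.
F (6/4/2): F, G, Bb, D.
D (6/5/3): D, F, A, Bb.
Bb (7/5/3): Bb, D, F, A.
E (6/3): E, G, C.

G, C, E# | F, G, Bb, D | D, F, A, Bb | Bb, D, F, A | E, G, C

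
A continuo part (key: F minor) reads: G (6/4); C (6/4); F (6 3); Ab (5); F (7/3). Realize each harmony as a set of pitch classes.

G, C, Eb | C, F, Ab | F, Ab, Db | Ab, C, Eb | F, Ab, C, Eb

G (6/4): G, C, Eb.
C (6/4): C, F, Ab.
F (6/3): F, Ab, Db.
Ab (5/3): Ab, C, Eb.
F (7/5/3): F, Ab, C, Eb.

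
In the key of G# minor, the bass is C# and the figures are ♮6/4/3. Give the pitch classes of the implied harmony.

C#, E, F#, A

A third above C# in this key is E.
A fourth above C# in this key is F#.
A sixth above C# in this key is A#, made natural (A) by the ♮ figure.
Together with the bass C#, this spells F# minor seventh in second inversion.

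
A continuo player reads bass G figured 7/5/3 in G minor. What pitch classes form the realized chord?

G, Bb, D, F

A third above G in this key is Bb.
A fifth above G in this key is D.
A seventh above G in this key is F.
Together with the bass G, this spells G minor seventh in root position.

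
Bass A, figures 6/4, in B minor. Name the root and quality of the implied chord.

The figures 6/4 indicate a triad in second inversion.
In second inversion the root lies a fourth above the bass: a fourth above A in B minor is D.
The chord tones are A, D, F#, giving D major.

D major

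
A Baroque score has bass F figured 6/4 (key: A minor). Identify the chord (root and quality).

B diminished

The figures 6/4 indicate a triad in second inversion.
In second inversion the root lies a fourth above the bass: a fourth above F in A minor is B.
The chord tones are F, B, D, giving B diminished.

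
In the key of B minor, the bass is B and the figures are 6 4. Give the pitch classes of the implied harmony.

B, E, G

A fourth above B in this key is E.
A sixth above B in this key is G.
Together with the bass B, this spells E minor in second inversion.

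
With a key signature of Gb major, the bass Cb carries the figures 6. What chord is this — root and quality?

Ab minor

The figures 6 indicate a triad in first inversion.
In first inversion the root lies a sixth above the bass: a sixth above Cb in Gb major is Ab.
The chord tones are Cb, Eb, Ab, giving Ab minor.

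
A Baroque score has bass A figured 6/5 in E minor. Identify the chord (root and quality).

The figures 6/5 indicate a seventh chord in first inversion.
In first inversion the root lies a sixth above the bass: a sixth above A in E minor is F#.
The chord tones are A, C, E, F#, giving F# half-diminished seventh.

F# half-diminished seventh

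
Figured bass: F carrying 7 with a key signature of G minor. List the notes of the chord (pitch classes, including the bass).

The written figures 7 are shorthand for 7/5/3: the 5/3 are implied.
A third above F in this key is A.
A fifth above F in this key is C.
A seventh above F in this key is Eb.
Together with the bass F, this spells F dominant seventh in root position.

F, A, C, Eb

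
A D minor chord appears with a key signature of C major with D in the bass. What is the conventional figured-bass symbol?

no figures

D is the root of D minor, so the chord is in root position.
A triad in root position is figured 5/3, conventionally abbreviated (no figures — root-position triad).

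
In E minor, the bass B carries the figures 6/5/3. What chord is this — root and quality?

The figures 6/5/3 indicate a seventh chord in first inversion.
In first inversion the root lies a sixth above the bass: a sixth above B in E minor is G.
The chord tones are B, D, F#, G, giving G major seventh.

G major seventh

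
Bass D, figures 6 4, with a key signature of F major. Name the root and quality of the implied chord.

The figures 6 4 indicate a triad in second inversion.
In second inversion the root lies a fourth above the bass: a fourth above D in F major is G.
The chord tones are D, G, Bb, giving G minor.

G minor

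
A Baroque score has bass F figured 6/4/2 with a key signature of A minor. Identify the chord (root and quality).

G dominant seventh

The figures 6/4/2 indicate a seventh chord in third inversion.
In third inversion the root lies a second above the bass: a second above F in A minor is G.
The chord tones are F, G, B, D, giving G dominant seventh.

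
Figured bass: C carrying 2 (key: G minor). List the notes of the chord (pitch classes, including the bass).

C, D, F, A

The written figures 2 are shorthand for 6/4/2: the 6/4 are implied.
A second above C in this key is D.
A fourth above C in this key is F.
A sixth above C in this key is A.
Together with the bass C, this spells D minor seventh in third inversion.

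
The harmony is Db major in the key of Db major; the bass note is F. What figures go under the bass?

F is the third of Db major, so the chord is in first inversion.
A triad in first inversion is figured 6/3, conventionally abbreviated 6.

6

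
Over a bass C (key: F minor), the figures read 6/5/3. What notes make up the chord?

A third above C in this key is Eb.
A fifth above C in this key is G.
A sixth above C in this key is Ab.
Together with the bass C, this spells Ab major seventh in first inversion.

C, Eb, G, Ab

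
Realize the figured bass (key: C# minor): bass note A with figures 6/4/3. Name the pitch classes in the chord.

A third above A in this key is C#.
A fourth above A in this key is D#.
A sixth above A in this key is F#.
Together with the bass A, this spells D# half-diminished seventh in second inversion.

A, C#, D#, F#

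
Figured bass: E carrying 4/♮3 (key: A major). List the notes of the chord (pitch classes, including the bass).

E, G, A, C#

The written figures 4/♮3 are shorthand for 6/4/3: the 6 is implied.
A third above E in this key is G#, made natural (G) by the ♮ figure.
A fourth above E in this key is A.
A sixth above E in this key is C#.
Together with the bass E, this spells A dominant seventh in second inversion.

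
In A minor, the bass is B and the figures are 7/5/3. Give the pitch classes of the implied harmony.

B, D, F, A

A third above B in this key is D.
A fifth above B in this key is F.
A seventh above B in this key is A.
Together with the bass B, this spells B half-diminished seventh in root position.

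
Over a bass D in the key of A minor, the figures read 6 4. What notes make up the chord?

A fourth above D in this key is G.
A sixth above D in this key is B.
Together with the bass D, this spells G major in second inversion.

D, G, B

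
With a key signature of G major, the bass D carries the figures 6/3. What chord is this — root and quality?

The figures 6/3 indicate a triad in first inversion.
In first inversion the root lies a sixth above the bass: a sixth above D in G major is B.
The chord tones are D, F#, B, giving B minor.

B minor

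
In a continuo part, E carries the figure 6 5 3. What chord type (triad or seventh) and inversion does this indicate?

seventh chord, first inversion

Intervals of 6/5/3 above the bass form a seventh chord; the bass is the third, so this is first inversion.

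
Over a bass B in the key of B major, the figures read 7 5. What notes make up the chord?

B, D#, F#, A#

The written figures 7 5 are shorthand for 7/5/3: the 3 is implied.
A third above B in this key is D#.
A fifth above B in this key is F#.
A seventh above B in this key is A#.
Together with the bass B, this spells B major seventh in root position.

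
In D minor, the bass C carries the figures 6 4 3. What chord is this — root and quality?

F major seventh

The figures 6 4 3 indicate a seventh chord in second inversion.
In second inversion the root lies a fourth above the bass: a fourth above C in D minor is F.
The chord tones are C, E, F, A, giving F major seventh.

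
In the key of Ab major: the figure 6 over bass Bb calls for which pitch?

G

Counting 5 letter steps above Bb lands on G; in Ab major, that letter is G.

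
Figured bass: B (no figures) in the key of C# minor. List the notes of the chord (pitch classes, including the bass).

An unfigured bass implies 5/3.
A third above B in this key is D#.
A fifth above B in this key is F#.
Together with the bass B, this spells B major in root position.

B, D#, F#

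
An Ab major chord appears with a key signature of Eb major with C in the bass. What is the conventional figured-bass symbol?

6

C is the third of Ab major, so the chord is in first inversion.
A triad in first inversion is figured 6/3, conventionally abbreviated 6.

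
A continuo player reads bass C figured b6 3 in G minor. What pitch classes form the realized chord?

C, Eb, Ab

A third above C in this key is Eb.
A sixth above C in this key is A, lowered to Ab by the flat.
Together with the bass C, this spells Ab major in first inversion.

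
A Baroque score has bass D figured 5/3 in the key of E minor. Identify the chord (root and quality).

The figures 5/3 indicate a triad in root position.
In root position the bass is the root, so the root is D.
The chord tones are D, F#, A, giving D major.

D major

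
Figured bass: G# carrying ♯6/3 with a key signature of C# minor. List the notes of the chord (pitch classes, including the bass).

A third above G# in this key is B.
A sixth above G# in this key is E, raised to E# by the sharp.
Together with the bass G#, this spells E# diminished in first inversion.

G#, B, E#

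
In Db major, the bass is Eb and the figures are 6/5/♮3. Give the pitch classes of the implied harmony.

A third above Eb in this key is Gb, made natural (G) by the ♮ figure.
A fifth above Eb in this key is Bb.
A sixth above Eb in this key is C.
Together with the bass Eb, this spells C minor seventh in first inversion.

Eb, G, Bb, C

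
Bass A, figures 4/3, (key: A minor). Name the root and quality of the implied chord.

D minor seventh

The figures 4/3 indicate a seventh chord in second inversion.
In second inversion the root lies a fourth above the bass: a fourth above A in A minor is D.
The chord tones are A, C, D, F, giving D minor seventh.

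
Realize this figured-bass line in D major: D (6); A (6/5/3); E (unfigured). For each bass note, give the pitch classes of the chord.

D (6/3): D, F#, B.
A (6/5/3): A, C#, E, F#.
E (5/3): E, G, B.

D, F#, B | A, C#, E, F# | E, G, B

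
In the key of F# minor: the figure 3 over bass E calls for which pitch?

G#

Counting 2 letter steps above E lands on G; in F# minor, that letter is G#.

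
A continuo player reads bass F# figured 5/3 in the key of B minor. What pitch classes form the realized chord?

F#, A, C#

A third above F# in this key is A.
A fifth above F# in this key is C#.
Together with the bass F#, this spells F# minor in root position.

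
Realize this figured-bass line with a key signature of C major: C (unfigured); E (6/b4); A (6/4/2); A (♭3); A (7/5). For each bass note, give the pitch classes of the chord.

C (5/3): C, E, G.
E (6/b4): E, Ab, C.
A (6/4/2): A, B, D, F.
A (5/b3): A, Cb, E.
A (7/5/3): A, C, E, G.

C, E, G | E, Ab, C | A, B, D, F | A, Cb, E | A, C, E, G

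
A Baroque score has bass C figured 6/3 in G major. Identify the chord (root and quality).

A minor

The figures 6/3 indicate a triad in first inversion.
In first inversion the root lies a sixth above the bass: a sixth above C in G major is A.
The chord tones are C, E, A, giving A minor.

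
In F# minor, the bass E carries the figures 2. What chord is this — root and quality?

The figures 2 indicate a seventh chord in third inversion.
In third inversion the root lies a second above the bass: a second above E in F# minor is F#.
The chord tones are E, F#, A, C#, giving F# minor seventh.

F# minor seventh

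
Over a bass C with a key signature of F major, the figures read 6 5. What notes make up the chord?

The written figures 6 5 are shorthand for 6/5/3: the 3 is implied.
A third above C in this key is E.
A fifth above C in this key is G.
A sixth above C in this key is A.
Together with the bass C, this spells A minor seventh in first inversion.

C, E, G, A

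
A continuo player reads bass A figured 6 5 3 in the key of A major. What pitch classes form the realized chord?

A, C#, E, F#

A third above A in this key is C#.
A fifth above A in this key is E.
A sixth above A in this key is F#.
Together with the bass A, this spells F# minor seventh in first inversion.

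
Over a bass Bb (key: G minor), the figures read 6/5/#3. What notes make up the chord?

A third above Bb in this key is D, raised to D# by the sharp.
A fifth above Bb in this key is F.
A sixth above Bb in this key is G.

Bb, D#, F, G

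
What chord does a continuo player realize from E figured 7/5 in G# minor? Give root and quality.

E major seventh

The figures 7/5 indicate a seventh chord in root position.
In root position the bass is the root, so the root is E.
The chord tones are E, G#, B, D#, giving E major seventh.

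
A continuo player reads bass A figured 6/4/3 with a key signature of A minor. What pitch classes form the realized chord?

A third above A in this key is C.
A fourth above A in this key is D.
A sixth above A in this key is F.
Together with the bass A, this spells D minor seventh in second inversion.

A, C, D, F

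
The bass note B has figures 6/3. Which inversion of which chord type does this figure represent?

triad, first inversion

Intervals of 6/3 above the bass form a triad; the bass is the third, so this is first inversion.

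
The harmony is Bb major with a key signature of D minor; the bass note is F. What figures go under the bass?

6/4

F is the fifth of Bb major, so the chord is in second inversion.
A triad in second inversion is figured 6/4, conventionally abbreviated 6/4.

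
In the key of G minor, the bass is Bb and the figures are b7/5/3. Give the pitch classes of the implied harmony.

A third above Bb in this key is D.
A fifth above Bb in this key is F.
A seventh above Bb in this key is A, lowered to Ab by the flat.
Together with the bass Bb, this spells Bb dominant seventh in root position.

Bb, D, F, Ab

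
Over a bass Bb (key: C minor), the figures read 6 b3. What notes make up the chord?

A third above Bb in this key is D, lowered to Db by the flat.
A sixth above Bb in this key is G.
Together with the bass Bb, this spells G diminished in first inversion.

Bb, Db, G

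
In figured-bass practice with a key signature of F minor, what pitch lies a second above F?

Counting 1 letter step above F lands on G; in F minor, that letter is G.

G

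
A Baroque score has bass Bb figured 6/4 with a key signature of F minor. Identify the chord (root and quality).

The figures 6/4 indicate a triad in second inversion.
In second inversion the root lies a fourth above the bass: a fourth above Bb in F minor is Eb.
The chord tones are Bb, Eb, G, giving Eb major.

Eb major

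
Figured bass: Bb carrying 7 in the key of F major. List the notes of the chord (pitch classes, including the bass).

Bb, D, F, A

The written figures 7 are shorthand for 7/5/3: the 5/3 are implied.
A third above Bb in this key is D.
A fifth above Bb in this key is F.
A seventh above Bb in this key is A.
Together with the bass Bb, this spells Bb major seventh in root position.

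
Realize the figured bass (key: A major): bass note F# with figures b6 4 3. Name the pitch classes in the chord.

A third above F# in this key is A.
A fourth above F# in this key is B.
A sixth above F# in this key is D, lowered to Db by the flat.

F#, A, B, Db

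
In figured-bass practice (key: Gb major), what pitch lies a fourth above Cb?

F

Counting 3 letter steps above Cb lands on F; in Gb major, that letter is F.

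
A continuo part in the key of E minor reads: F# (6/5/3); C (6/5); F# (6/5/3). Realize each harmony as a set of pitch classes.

F#, A, C, D | C, E, G, A | F#, A, C, D

F# (6/5/3): F#, A, C, D.
C (6/5/3): C, E, G, A.
F# (6/5/3): F#, A, C, D.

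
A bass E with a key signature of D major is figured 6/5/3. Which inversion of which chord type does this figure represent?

Intervals of 6/5/3 above the bass form a seventh chord; the bass is the third, so this is first inversion.

seventh chord, first inversion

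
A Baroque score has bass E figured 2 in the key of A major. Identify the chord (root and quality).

F# minor seventh

The figures 2 indicate a seventh chord in third inversion.
In third inversion the root lies a second above the bass: a second above E in A major is F#.
The chord tones are E, F#, A, C#, giving F# minor seventh.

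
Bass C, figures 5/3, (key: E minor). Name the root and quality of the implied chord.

C major

The figures 5/3 indicate a triad in root position.
In root position the bass is the root, so the root is C.
The chord tones are C, E, G, giving C major.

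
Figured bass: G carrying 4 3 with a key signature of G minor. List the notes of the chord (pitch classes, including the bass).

G, Bb, C, Eb

The written figures 4 3 are shorthand for 6/4/3: the 6 is implied.
A third above G in this key is Bb.
A fourth above G in this key is C.
A sixth above G in this key is Eb.
Together with the bass G, this spells C minor seventh in second inversion.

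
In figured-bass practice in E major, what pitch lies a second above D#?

E

Counting 1 letter step above D# lands on E; in E major, that letter is E.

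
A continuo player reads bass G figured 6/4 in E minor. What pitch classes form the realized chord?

A fourth above G in this key is C.
A sixth above G in this key is E.
Together with the bass G, this spells C major in second inversion.

G, C, E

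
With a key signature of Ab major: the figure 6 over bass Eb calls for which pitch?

C

Counting 5 letter steps above Eb lands on C; in Ab major, that letter is C.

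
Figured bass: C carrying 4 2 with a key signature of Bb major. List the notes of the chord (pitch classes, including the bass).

C, D, F, A

The written figures 4 2 are shorthand for 6/4/2: the 6 is implied.
A second above C in this key is D.
A fourth above C in this key is F.
A sixth above C in this key is A.
Together with the bass C, this spells D minor seventh in third inversion.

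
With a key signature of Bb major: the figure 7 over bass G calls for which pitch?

F

Counting 6 letter steps above G lands on F; in Bb major, that letter is F.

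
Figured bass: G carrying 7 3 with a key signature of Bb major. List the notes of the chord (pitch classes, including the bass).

G, Bb, D, F

The written figures 7 3 are shorthand for 7/5/3: the 5 is implied.
A third above G in this key is Bb.
A fifth above G in this key is D.
A seventh above G in this key is F.
Together with the bass G, this spells G minor seventh in root position.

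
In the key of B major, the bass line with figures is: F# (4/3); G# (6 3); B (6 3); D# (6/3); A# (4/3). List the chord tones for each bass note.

F#, A#, B, D# | G#, B, E | B, D#, G# | D#, F#, B | A#, C#, D#, F#

F# (6/4/3): F#, A#, B, D#.
G# (6/3): G#, B, E.
B (6/3): B, D#, G#.
D# (6/3): D#, F#, B.
A# (6/4/3): A#, C#, D#, F#.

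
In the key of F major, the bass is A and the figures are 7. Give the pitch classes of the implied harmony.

The written figures 7 are shorthand for 7/5/3: the 5/3 are implied.
A third above A in this key is C.
A fifth above A in this key is E.
A seventh above A in this key is G.
Together with the bass A, this spells A minor seventh in root position.

A, C, E, G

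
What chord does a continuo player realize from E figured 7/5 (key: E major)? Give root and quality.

E major seventh

The figures 7/5 indicate a seventh chord in root position.
In root position the bass is the root, so the root is E.
The chord tones are E, G#, B, D#, giving E major seventh.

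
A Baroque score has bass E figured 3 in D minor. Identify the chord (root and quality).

The figures 3 indicate a triad in root position.
In root position the bass is the root, so the root is E.
The chord tones are E, G, Bb, giving E diminished.

E diminished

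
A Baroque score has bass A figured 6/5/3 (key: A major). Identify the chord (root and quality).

F# minor seventh

The figures 6/5/3 indicate a seventh chord in first inversion.
In first inversion the root lies a sixth above the bass: a sixth above A in A major is F#.
The chord tones are A, C#, E, F#, giving F# minor seventh.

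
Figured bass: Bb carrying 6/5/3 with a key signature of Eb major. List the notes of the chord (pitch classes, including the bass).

Bb, D, F, G

A third above Bb in this key is D.
A fifth above Bb in this key is F.
A sixth above Bb in this key is G.
Together with the bass Bb, this spells G minor seventh in first inversion.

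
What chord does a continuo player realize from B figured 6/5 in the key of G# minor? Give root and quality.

The figures 6/5 indicate a seventh chord in first inversion.
In first inversion the root lies a sixth above the bass: a sixth above B in G# minor is G#.
The chord tones are B, D#, F#, G#, giving G# minor seventh.

G# minor seventh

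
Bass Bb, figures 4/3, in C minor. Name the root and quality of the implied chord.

Eb major seventh

The figures 4/3 indicate a seventh chord in second inversion.
In second inversion the root lies a fourth above the bass: a fourth above Bb in C minor is Eb.
The chord tones are Bb, D, Eb, G, giving Eb major seventh.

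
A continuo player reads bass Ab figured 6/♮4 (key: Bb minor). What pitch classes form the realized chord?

A fourth above Ab in this key is Db, made natural (D) by the ♮ figure.
A sixth above Ab in this key is F.
Together with the bass Ab, this spells D diminished in second inversion.

Ab, D, F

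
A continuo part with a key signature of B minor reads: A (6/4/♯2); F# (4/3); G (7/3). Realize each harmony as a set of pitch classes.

A (6/4/#2): A, B#, D, F#.
F# (6/4/3): F#, A, B, D.
G (7/5/3): G, B, D, F#.

A, B#, D, F# | F#, A, B, D | G, B, D, F#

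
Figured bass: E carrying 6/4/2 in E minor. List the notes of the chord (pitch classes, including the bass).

E, F#, A, C

A second above E in this key is F#.
A fourth above E in this key is A.
A sixth above E in this key is C.
Together with the bass E, this spells F# half-diminished seventh in third inversion.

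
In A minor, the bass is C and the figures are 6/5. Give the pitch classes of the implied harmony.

The written figures 6/5 are shorthand for 6/5/3: the 3 is implied.
A third above C in this key is E.
A fifth above C in this key is G.
A sixth above C in this key is A.
Together with the bass C, this spells A minor seventh in first inversion.

C, E, G, A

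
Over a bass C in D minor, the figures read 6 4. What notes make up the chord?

A fourth above C in this key is F.
A sixth above C in this key is A.
Together with the bass C, this spells F major in second inversion.

C, F, A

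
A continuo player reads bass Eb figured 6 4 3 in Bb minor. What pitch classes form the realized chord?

Eb, Gb, Ab, C

A third above Eb in this key is Gb.
A fourth above Eb in this key is Ab.
A sixth above Eb in this key is C.
Together with the bass Eb, this spells Ab dominant seventh in second inversion.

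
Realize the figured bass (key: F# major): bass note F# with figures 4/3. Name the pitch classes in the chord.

The written figures 4/3 are shorthand for 6/4/3: the 6 is implied.
A third above F# in this key is A#.
A fourth above F# in this key is B.
A sixth above F# in this key is D#.
Together with the bass F#, this spells B major seventh in second inversion.

F#, A#, B, D#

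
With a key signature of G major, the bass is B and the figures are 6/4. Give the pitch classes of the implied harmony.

B, E, G

A fourth above B in this key is E.
A sixth above B in this key is G.
Together with the bass B, this spells E minor in second inversion.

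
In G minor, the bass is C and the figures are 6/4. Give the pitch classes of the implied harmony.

C, F, A

A fourth above C in this key is F.
A sixth above C in this key is A.
Together with the bass C, this spells F major in second inversion.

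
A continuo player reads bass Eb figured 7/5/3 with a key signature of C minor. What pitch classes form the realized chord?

A third above Eb in this key is G.
A fifth above Eb in this key is Bb.
A seventh above Eb in this key is D.
Together with the bass Eb, this spells Eb major seventh in root position.

Eb, G, Bb, D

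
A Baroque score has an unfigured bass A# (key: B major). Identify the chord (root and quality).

An unfigured bass indicates a triad in root position.
In root position the bass is the root, so the root is A#.
The chord tones are A#, C#, E, giving A# diminished.

A# diminished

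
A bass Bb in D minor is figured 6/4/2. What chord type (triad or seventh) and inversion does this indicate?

Intervals of 6/4/2 above the bass form a seventh chord; the bass is the seventh, so this is third inversion.

seventh chord, third inversion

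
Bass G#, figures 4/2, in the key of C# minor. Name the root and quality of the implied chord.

A major seventh

The figures 4/2 indicate a seventh chord in third inversion.
In third inversion the root lies a second above the bass: a second above G# in C# minor is A.
The chord tones are G#, A, C#, E, giving A major seventh.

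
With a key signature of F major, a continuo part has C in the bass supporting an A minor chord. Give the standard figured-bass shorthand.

C is the third of A minor, so the chord is in first inversion.
A triad in first inversion is figured 6/3, conventionally abbreviated 6.

6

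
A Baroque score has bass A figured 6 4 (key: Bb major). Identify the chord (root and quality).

D minor

The figures 6 4 indicate a triad in second inversion.
In second inversion the root lies a fourth above the bass: a fourth above A in Bb major is D.
The chord tones are A, D, F, giving D minor.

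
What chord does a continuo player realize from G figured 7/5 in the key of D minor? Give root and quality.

G minor seventh

The figures 7/5 indicate a seventh chord in root position.
In root position the bass is the root, so the root is G.
The chord tones are G, Bb, D, F, giving G minor seventh.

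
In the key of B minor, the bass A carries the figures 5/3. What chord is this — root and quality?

The figures 5/3 indicate a triad in root position.
In root position the bass is the root, so the root is A.
The chord tones are A, C#, E, giving A major.

A major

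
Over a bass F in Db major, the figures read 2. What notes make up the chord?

F, Gb, Bb, Db

The written figures 2 are shorthand for 6/4/2: the 6/4 are implied.
A second above F in this key is Gb.
A fourth above F in this key is Bb.
A sixth above F in this key is Db.
Together with the bass F, this spells Gb major seventh in third inversion.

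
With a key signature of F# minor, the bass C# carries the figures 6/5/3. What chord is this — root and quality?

The figures 6/5/3 indicate a seventh chord in first inversion.
In first inversion the root lies a sixth above the bass: a sixth above C# in F# minor is A.
The chord tones are C#, E, G#, A, giving A major seventh.

A major seventh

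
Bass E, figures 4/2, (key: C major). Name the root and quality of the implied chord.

F major seventh

The figures 4/2 indicate a seventh chord in third inversion.
In third inversion the root lies a second above the bass: a second above E in C major is F.
The chord tones are E, F, A, C, giving F major seventh.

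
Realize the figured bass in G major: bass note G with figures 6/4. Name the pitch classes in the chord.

G, C, E

A fourth above G in this key is C.
A sixth above G in this key is E.
Together with the bass G, this spells C major in second inversion.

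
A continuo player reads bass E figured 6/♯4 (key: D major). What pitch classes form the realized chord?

E, A#, C#

A fourth above E in this key is A, raised to A# by the sharp.
A sixth above E in this key is C#.
Together with the bass E, this spells A# diminished in second inversion.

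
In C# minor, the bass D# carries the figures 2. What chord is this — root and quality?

The figures 2 indicate a seventh chord in third inversion.
In third inversion the root lies a second above the bass: a second above D# in C# minor is E.
The chord tones are D#, E, G#, B, giving E major seventh.

E major seventh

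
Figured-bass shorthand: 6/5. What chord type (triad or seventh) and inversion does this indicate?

seventh chord, first inversion

6/5 is shorthand for 6/5/3.
Intervals of 6/5/3 above the bass form a seventh chord; the bass is the third, so this is first inversion.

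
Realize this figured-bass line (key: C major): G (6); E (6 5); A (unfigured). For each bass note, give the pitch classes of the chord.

G (6/3): G, B, E.
E (6/5/3): E, G, B, C.
A (5/3): A, C, E.

G, B, E | E, G, B, C | A, C, E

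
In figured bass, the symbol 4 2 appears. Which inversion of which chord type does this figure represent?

4 2 is shorthand for 6/4/2.
Intervals of 6/4/2 above the bass form a seventh chord; the bass is the seventh, so this is third inversion.

seventh chord, third inversion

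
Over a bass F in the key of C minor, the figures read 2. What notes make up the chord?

F, G, Bb, D

The written figures 2 are shorthand for 6/4/2: the 6/4 are implied.
A second above F in this key is G.
A fourth above F in this key is Bb.
A sixth above F in this key is D.
Together with the bass F, this spells G minor seventh in third inversion.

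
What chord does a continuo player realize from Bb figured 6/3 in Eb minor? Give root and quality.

Gb major

The figures 6/3 indicate a triad in first inversion.
In first inversion the root lies a sixth above the bass: a sixth above Bb in Eb minor is Gb.
The chord tones are Bb, Db, Gb, giving Gb major.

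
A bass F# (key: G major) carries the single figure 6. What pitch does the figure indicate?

D

Counting 5 letter steps above F# lands on D; in G major, that letter is D.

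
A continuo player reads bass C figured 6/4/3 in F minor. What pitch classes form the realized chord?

A third above C in this key is Eb.
A fourth above C in this key is F.
A sixth above C in this key is Ab.
Together with the bass C, this spells F minor seventh in second inversion.

C, Eb, F, Ab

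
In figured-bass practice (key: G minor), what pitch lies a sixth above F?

Counting 5 letter steps above F lands on D; in G minor, that letter is D.

D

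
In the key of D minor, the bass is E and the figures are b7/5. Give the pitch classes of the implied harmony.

E, G, Bb, Db

The written figures b7/5 are shorthand for 7/5/3: the 3 is implied.
A third above E in this key is G.
A fifth above E in this key is Bb.
A seventh above E in this key is D, lowered to Db by the flat.
Together with the bass E, this spells E diminished seventh in root position.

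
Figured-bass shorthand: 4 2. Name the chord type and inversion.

seventh chord, third inversion

4 2 is shorthand for 6/4/2.
Intervals of 6/4/2 above the bass form a seventh chord; the bass is the seventh, so this is third inversion.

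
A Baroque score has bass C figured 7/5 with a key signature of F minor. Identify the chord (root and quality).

The figures 7/5 indicate a seventh chord in root position.
In root position the bass is the root, so the root is C.
The chord tones are C, Eb, G, Bb, giving C minor seventh.

C minor seventh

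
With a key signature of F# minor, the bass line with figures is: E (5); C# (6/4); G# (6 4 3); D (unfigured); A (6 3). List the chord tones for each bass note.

E, G#, B | C#, F#, A | G#, B, C#, E | D, F#, A | A, C#, F#

E (5/3): E, G#, B.
C# (6/4): C#, F#, A.
G# (6/4/3): G#, B, C#, E.
D (5/3): D, F#, A.
A (6/3): A, C#, F#.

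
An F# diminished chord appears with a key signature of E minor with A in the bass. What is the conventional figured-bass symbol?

A is the third of F# diminished, so the chord is in first inversion.
A triad in first inversion is figured 6/3, conventionally abbreviated 6.

6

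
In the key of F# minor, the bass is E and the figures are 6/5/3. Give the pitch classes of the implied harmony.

A third above E in this key is G#.
A fifth above E in this key is B.
A sixth above E in this key is C#.
Together with the bass E, this spells C# minor seventh in first inversion.

E, G#, B, C#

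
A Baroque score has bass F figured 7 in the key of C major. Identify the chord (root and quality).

F major seventh

The figures 7 indicate a seventh chord in root position.
In root position the bass is the root, so the root is F.
The chord tones are F, A, C, E, giving F major seventh.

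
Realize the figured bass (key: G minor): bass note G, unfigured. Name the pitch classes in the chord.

An unfigured bass implies 5/3.
A third above G in this key is Bb.
A fifth above G in this key is D.
Together with the bass G, this spells G minor in root position.

G, Bb, D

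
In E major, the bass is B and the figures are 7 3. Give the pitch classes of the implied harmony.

The written figures 7 3 are shorthand for 7/5/3: the 5 is implied.
A third above B in this key is D#.
A fifth above B in this key is F#.
A seventh above B in this key is A.
Together with the bass B, this spells B dominant seventh in root position.

B, D#, F#, A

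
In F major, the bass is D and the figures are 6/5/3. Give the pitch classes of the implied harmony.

A third above D in this key is F.
A fifth above D in this key is A.
A sixth above D in this key is Bb.
Together with the bass D, this spells Bb major seventh in first inversion.

D, F, A, Bb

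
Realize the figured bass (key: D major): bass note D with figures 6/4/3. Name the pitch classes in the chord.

D, F#, G, B

A third above D in this key is F#.
A fourth above D in this key is G.
A sixth above D in this key is B.
Together with the bass D, this spells G major seventh in second inversion.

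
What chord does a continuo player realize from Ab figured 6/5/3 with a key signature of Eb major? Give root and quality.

The figures 6/5/3 indicate a seventh chord in first inversion.
In first inversion the root lies a sixth above the bass: a sixth above Ab in Eb major is F.
The chord tones are Ab, C, Eb, F, giving F minor seventh.

F minor seventh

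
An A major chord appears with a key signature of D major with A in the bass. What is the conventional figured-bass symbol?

no figures

A is the root of A major, so the chord is in root position.
A triad in root position is figured 5/3, conventionally abbreviated (no figures — root-position triad).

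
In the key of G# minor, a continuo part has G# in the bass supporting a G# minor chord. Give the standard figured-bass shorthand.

no figures

G# is the root of G# minor, so the chord is in root position.
A triad in root position is figured 5/3, conventionally abbreviated (no figures — root-position triad).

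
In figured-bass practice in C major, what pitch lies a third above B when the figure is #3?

Counting 2 letter steps above B lands on D; in C major, that letter is D.
The #3 figure raises it a semitone, giving D#.

D#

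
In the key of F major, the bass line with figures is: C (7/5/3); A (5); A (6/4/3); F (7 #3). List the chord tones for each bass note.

C, E, G, Bb | A, C, E | A, C, D, F | F, A#, C, E

C (7/5/3): C, E, G, Bb.
A (5/3): A, C, E.
A (6/4/3): A, C, D, F.
F (7/5/#3): F, A#, C, E.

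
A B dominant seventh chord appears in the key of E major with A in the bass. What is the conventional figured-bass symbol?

4/2

A is the seventh of B dominant seventh, so the chord is in third inversion.
A seventh chord in third inversion is figured 6/4/2, conventionally abbreviated 4/2.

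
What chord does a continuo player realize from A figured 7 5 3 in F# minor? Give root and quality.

The figures 7 5 3 indicate a seventh chord in root position.
In root position the bass is the root, so the root is A.
The chord tones are A, C#, E, G#, giving A major seventh.

A major seventh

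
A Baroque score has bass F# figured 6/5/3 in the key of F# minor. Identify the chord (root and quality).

The figures 6/5/3 indicate a seventh chord in first inversion.
In first inversion the root lies a sixth above the bass: a sixth above F# in F# minor is D.
The chord tones are F#, A, C#, D, giving D major seventh.

D major seventh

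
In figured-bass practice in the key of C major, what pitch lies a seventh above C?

Counting 6 letter steps above C lands on B; in C major, that letter is B.

B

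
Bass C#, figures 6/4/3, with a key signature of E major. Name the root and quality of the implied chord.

F# minor seventh

The figures 6/4/3 indicate a seventh chord in second inversion.
In second inversion the root lies a fourth above the bass: a fourth above C# in E major is F#.
The chord tones are C#, E, F#, A, giving F# minor seventh.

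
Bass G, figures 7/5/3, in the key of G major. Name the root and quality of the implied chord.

The figures 7/5/3 indicate a seventh chord in root position.
In root position the bass is the root, so the root is G.
The chord tones are G, B, D, F#, giving G major seventh.

G major seventh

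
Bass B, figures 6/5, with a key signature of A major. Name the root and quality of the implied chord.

G# half-diminished seventh

The figures 6/5 indicate a seventh chord in first inversion.
In first inversion the root lies a sixth above the bass: a sixth above B in A major is G#.
The chord tones are B, D, F#, G#, giving G# half-diminished seventh.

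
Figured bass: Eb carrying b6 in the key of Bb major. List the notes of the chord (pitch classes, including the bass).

Eb, G, Cb

The written figures b6 are shorthand for 6/3: the 3 is implied.
A third above Eb in this key is G.
A sixth above Eb in this key is C, lowered to Cb by the flat.
Together with the bass Eb, this spells Cb augmented in first inversion.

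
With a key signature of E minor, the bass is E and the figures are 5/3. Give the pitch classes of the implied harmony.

E, G, B

A third above E in this key is G.
A fifth above E in this key is B.
Together with the bass E, this spells E minor in root position.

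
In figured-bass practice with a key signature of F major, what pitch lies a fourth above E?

A

Counting 3 letter steps above E lands on A; in F major, that letter is A.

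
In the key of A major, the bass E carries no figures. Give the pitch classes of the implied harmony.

An unfigured bass implies 5/3.
A third above E in this key is G#.
A fifth above E in this key is B.
Together with the bass E, this spells E major in root position.

E, G#, B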